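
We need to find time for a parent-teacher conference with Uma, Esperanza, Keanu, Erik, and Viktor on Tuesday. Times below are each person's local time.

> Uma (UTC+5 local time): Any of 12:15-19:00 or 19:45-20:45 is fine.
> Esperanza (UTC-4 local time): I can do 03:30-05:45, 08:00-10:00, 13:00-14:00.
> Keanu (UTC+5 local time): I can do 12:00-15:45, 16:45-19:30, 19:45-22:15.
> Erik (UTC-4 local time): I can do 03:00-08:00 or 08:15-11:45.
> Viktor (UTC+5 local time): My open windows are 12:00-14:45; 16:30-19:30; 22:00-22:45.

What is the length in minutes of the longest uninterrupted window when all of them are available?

Uma in UTC: 07:15-14:00, 14:45-15:45 (subtract 5h to convert from UTC+5).
Esperanza in UTC: 07:30-09:45, 12:00-14:00, 17:00-18:00 (add 4h to convert from UTC-4).
Keanu in UTC: 07:00-10:45, 11:45-14:30, 14:45-17:15 (subtract 5h to convert from UTC+5).
Erik in UTC: 07:00-12:00, 12:15-15:45 (add 4h to convert from UTC-4).
Viktor in UTC: 07:00-09:45, 11:30-14:30, 17:00-17:45 (subtract 5h to convert from UTC+5).
Uma ∩ Esperanza: 07:30-09:45, 12:00-14:00.
Uma ∩ Esperanza ∩ Keanu: 07:30-09:45, 12:00-14:00.
Uma ∩ Esperanza ∩ Keanu ∩ Erik: 07:30-09:45, 12:15-14:00.
Uma ∩ Esperanza ∩ Keanu ∩ Erik ∩ Viktor: 07:30-09:45, 12:15-14:00.
Those are the intersection windows.
The longest is 07:30-09:45 at 135 minutes.

135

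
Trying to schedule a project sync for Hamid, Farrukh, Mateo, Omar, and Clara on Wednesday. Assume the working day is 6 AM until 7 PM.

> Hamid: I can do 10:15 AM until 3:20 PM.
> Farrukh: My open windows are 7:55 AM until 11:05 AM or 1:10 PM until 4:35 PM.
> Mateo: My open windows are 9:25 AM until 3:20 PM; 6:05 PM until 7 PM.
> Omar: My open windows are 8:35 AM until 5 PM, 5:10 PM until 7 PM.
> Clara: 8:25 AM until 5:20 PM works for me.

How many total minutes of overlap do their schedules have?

180

Hamid ∩ Farrukh: 10:15-11:05, 13:10-15:20.
Hamid ∩ Farrukh ∩ Mateo: 10:15-11:05, 13:10-15:20.
Hamid ∩ Farrukh ∩ Mateo ∩ Omar: 10:15-11:05, 13:10-15:20.
Hamid ∩ Farrukh ∩ Mateo ∩ Omar ∩ Clara: 10:15-11:05, 13:10-15:20.
So the common availability across everyone is 10:15-11:05, 13:10-15:20.
Summing the common windows: 50 + 130 = 180 minutes.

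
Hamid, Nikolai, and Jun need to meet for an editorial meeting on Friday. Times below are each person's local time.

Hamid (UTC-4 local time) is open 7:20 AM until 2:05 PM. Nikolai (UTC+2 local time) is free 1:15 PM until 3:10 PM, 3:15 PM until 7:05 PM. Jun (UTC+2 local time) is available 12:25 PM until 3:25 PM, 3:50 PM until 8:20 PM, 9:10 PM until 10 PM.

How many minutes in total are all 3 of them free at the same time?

315

Hamid in UTC: 11:20-18:05 (add 4h to convert from UTC-4).
Nikolai in UTC: 11:15-13:10, 13:15-17:05 (subtract 2h to convert from UTC+2).
Jun in UTC: 10:25-13:25, 13:50-18:20, 19:10-20:00 (subtract 2h to convert from UTC+2).
Hamid ∩ Nikolai: 11:20-13:10, 13:15-17:05.
Hamid ∩ Nikolai ∩ Jun: 11:20-13:10, 13:15-13:25, 13:50-17:05.
So the common availability across everyone is 11:20-13:10, 13:15-13:25, 13:50-17:05.
Summing the common windows: 110 + 10 + 195 = 315 minutes.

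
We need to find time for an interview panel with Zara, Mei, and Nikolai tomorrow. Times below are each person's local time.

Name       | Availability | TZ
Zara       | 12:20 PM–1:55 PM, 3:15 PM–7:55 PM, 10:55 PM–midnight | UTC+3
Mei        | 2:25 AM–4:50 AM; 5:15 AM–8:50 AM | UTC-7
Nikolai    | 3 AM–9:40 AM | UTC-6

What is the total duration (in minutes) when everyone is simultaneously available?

295

Zara in UTC: 09:20-10:55, 12:15-16:55, 19:55-21:00 (subtract 3h to convert from UTC+3).
Mei in UTC: 09:25-11:50, 12:15-15:50 (add 7h to convert from UTC-7).
Nikolai in UTC: 09:00-15:40 (add 6h to convert from UTC-6).
Zara ∩ Mei: 09:25-10:55, 12:15-15:50.
Zara ∩ Mei ∩ Nikolai: 09:25-10:55, 12:15-15:40.
Summing the common windows: 90 + 205 = 295 minutes.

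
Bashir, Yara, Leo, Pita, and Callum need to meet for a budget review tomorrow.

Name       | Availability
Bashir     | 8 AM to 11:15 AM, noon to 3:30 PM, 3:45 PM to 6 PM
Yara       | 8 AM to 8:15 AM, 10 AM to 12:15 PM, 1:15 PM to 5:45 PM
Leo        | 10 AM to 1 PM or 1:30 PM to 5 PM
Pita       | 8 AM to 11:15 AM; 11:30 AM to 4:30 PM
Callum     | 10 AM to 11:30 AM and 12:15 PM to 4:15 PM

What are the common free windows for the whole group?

Bashir ∩ Yara: 08:00-08:15, 10:00-11:15, 12:00-12:15, 13:15-15:30, 15:45-17:45.
Bashir ∩ Yara ∩ Leo: 10:00-11:15, 12:00-12:15, 13:30-15:30, 15:45-17:00.
Bashir ∩ Yara ∩ Leo ∩ Pita: 10:00-11:15, 12:00-12:15, 13:30-15:30, 15:45-16:30.
Bashir ∩ Yara ∩ Leo ∩ Pita ∩ Callum: 10:00-11:15, 13:30-15:30, 15:45-16:15.

10:00-11:15, 13:30-15:30, 15:45-16:15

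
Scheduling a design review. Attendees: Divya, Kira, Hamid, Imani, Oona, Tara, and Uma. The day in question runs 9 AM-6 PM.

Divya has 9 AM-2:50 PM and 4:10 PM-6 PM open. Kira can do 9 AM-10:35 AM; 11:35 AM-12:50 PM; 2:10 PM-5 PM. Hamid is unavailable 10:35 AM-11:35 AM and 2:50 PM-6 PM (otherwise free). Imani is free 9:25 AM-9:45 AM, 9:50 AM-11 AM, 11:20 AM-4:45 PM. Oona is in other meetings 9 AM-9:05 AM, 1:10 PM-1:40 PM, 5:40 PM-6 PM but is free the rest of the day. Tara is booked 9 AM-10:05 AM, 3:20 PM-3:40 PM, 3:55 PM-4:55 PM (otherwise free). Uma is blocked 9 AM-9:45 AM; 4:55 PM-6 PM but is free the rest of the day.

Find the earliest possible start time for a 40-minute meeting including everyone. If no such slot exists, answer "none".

11:35

Divya free: 09:00-14:50, 16:10-18:00.
Kira free: 09:00-10:35, 11:35-12:50, 14:10-17:00.
Hamid free: 09:00-10:35, 11:35-14:50 (invert busy blocks within the working day).
Imani free: 09:25-09:45, 09:50-11:00, 11:20-16:45.
Oona free: 09:05-13:10, 13:40-17:40 (invert busy blocks within the working day).
Tara free: 10:05-15:20, 15:40-15:55, 16:55-18:00 (invert busy blocks within the working day).
Uma free: 09:45-16:55 (invert busy blocks within the working day).
Divya ∩ Kira: 09:00-10:35, 11:35-12:50, 14:10-14:50, 16:10-17:00.
Divya ∩ Kira ∩ Hamid: 09:00-10:35, 11:35-12:50, 14:10-14:50.
Divya ∩ Kira ∩ Hamid ∩ Imani: 09:25-09:45, 09:50-10:35, 11:35-12:50, 14:10-14:50.
Divya ∩ Kira ∩ Hamid ∩ Imani ∩ Oona: 09:25-09:45, 09:50-10:35, 11:35-12:50, 14:10-14:50.
Divya ∩ Kira ∩ Hamid ∩ Imani ∩ Oona ∩ Tara: 10:05-10:35, 11:35-12:50, 14:10-14:50.
Divya ∩ Kira ∩ Hamid ∩ Imani ∩ Oona ∩ Tara ∩ Uma: 10:05-10:35, 11:35-12:50, 14:10-14:50.
The first common window of at least 40 minutes is 11:35-12:50, so the earliest start is 11:35.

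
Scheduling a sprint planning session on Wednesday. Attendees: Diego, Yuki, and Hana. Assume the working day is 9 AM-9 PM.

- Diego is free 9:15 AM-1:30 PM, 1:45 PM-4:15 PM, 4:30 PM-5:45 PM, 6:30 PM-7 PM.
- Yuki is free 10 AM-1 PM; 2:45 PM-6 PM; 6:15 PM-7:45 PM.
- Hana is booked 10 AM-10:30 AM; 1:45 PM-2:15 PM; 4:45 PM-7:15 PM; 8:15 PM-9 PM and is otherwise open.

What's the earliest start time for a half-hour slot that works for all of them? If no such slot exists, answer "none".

Diego free: 09:15-13:30, 13:45-16:15, 16:30-17:45, 18:30-19:00.
Yuki free: 10:00-13:00, 14:45-18:00, 18:15-19:45.
Hana free: 09:00-10:00, 10:30-13:45, 14:15-16:45, 19:15-20:15 (invert busy blocks within the working day).
Diego ∩ Yuki: 10:00-13:00, 14:45-16:15, 16:30-17:45, 18:30-19:00.
Diego ∩ Yuki ∩ Hana: 10:30-13:00, 14:45-16:15, 16:30-16:45.
So the common availability across everyone is 10:30-13:00, 14:45-16:15, 16:30-16:45.
The first common window of at least 30 minutes is 10:30-13:00, so the earliest start is 10:30.

10:30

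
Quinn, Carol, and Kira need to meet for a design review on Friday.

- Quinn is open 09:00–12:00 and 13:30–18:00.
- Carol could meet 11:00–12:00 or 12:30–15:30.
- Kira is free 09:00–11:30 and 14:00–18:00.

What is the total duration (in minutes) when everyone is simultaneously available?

120

Quinn ∩ Carol: 11:00-12:00, 13:30-15:30.
Quinn ∩ Carol ∩ Kira: 11:00-11:30, 14:00-15:30.
Summing the common windows: 30 + 90 = 120 minutes.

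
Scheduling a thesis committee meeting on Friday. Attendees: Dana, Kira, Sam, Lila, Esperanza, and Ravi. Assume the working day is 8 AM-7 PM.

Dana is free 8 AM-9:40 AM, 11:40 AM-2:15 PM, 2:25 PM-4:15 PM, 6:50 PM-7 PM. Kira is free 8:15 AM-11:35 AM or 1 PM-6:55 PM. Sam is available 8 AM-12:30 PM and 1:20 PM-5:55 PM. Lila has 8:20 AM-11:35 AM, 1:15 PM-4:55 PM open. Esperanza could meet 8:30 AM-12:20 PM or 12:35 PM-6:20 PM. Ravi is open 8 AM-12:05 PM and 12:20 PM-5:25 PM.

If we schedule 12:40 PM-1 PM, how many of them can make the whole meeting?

Dana, Esperanza, and Ravi can make the full 12:40-13:00 slot — that's 3.

3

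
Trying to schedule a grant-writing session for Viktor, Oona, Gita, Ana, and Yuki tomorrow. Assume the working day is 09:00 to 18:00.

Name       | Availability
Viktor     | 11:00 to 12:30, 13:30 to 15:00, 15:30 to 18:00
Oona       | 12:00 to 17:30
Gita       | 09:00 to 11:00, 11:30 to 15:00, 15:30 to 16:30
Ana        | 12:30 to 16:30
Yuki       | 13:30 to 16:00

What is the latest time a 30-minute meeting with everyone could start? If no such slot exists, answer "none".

15:30

Viktor ∩ Oona: 12:00-12:30, 13:30-15:00, 15:30-17:30.
Viktor ∩ Oona ∩ Gita: 12:00-12:30, 13:30-15:00, 15:30-16:30.
Viktor ∩ Oona ∩ Gita ∩ Ana: 13:30-15:00, 15:30-16:30.
Viktor ∩ Oona ∩ Gita ∩ Ana ∩ Yuki: 13:30-15:00, 15:30-16:00.
So the common availability across everyone is 13:30-15:00, 15:30-16:00.
The last common window of at least 30 minutes is 15:30-16:00; a 30-minute meeting can start as late as 15:30 and still end by 16:00.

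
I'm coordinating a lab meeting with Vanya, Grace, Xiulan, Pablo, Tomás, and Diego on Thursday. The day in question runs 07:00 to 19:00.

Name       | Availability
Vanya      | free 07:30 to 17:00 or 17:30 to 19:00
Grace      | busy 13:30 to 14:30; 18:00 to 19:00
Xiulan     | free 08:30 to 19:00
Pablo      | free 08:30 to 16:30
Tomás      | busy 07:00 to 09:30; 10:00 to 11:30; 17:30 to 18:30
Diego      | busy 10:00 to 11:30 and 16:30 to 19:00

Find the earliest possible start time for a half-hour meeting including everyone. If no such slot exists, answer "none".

09:30

Vanya free: 07:30-17:00, 17:30-19:00.
Grace free: 07:00-13:30, 14:30-18:00 (invert busy blocks within the working day).
Xiulan free: 08:30-19:00.
Pablo free: 08:30-16:30.
Tomás free: 09:30-10:00, 11:30-17:30, 18:30-19:00 (invert busy blocks within the working day).
Diego free: 07:00-10:00, 11:30-16:30 (invert busy blocks within the working day).
Vanya ∩ Grace: 07:30-13:30, 14:30-17:00, 17:30-18:00.
Vanya ∩ Grace ∩ Xiulan: 08:30-13:30, 14:30-17:00, 17:30-18:00.
Vanya ∩ Grace ∩ Xiulan ∩ Pablo: 08:30-13:30, 14:30-16:30.
Vanya ∩ Grace ∩ Xiulan ∩ Pablo ∩ Tomás: 09:30-10:00, 11:30-13:30, 14:30-16:30.
Vanya ∩ Grace ∩ Xiulan ∩ Pablo ∩ Tomás ∩ Diego: 09:30-10:00, 11:30-13:30, 14:30-16:30.
The first common window of at least 30 minutes is 09:30-10:00, so the earliest start is 09:30.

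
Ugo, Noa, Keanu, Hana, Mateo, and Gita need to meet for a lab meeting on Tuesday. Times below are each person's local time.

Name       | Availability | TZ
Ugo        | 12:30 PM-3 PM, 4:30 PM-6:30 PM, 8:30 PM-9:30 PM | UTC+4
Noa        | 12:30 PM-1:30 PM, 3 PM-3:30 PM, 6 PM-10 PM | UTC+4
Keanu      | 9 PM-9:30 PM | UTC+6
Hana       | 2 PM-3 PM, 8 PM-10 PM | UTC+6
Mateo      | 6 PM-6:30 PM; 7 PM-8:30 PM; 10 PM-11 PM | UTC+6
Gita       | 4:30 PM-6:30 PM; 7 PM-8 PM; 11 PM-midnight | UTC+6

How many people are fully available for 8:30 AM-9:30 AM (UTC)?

Ugo in UTC: 08:30-11:00, 12:30-14:30, 16:30-17:30 (subtract 4h to convert from UTC+4).
Noa in UTC: 08:30-09:30, 11:00-11:30, 14:00-18:00 (subtract 4h to convert from UTC+4).
Keanu in UTC: 15:00-15:30 (subtract 6h to convert from UTC+6).
Hana in UTC: 08:00-09:00, 14:00-16:00 (subtract 6h to convert from UTC+6).
Mateo in UTC: 12:00-12:30, 13:00-14:30, 16:00-17:00 (subtract 6h to convert from UTC+6).
Gita in UTC: 10:30-12:30, 13:00-14:00, 17:00-18:00 (subtract 6h to convert from UTC+6).
Ugo and Noa can make the full 08:30-09:30 slot — that's 2.

2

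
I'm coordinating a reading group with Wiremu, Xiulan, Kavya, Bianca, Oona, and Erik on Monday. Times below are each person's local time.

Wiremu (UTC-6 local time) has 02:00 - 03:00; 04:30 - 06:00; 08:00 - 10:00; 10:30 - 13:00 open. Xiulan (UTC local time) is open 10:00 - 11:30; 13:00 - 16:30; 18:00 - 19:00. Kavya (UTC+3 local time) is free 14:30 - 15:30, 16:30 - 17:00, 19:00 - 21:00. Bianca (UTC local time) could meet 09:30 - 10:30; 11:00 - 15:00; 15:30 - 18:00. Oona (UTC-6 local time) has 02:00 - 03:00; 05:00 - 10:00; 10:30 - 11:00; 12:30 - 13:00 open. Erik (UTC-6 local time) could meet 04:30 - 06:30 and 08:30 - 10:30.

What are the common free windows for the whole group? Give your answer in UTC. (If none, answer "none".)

none

Wiremu in UTC: 08:00-09:00, 10:30-12:00, 14:00-16:00, 16:30-19:00 (add 6h to convert from UTC-6).
Xiulan in UTC: 10:00-11:30, 13:00-16:30, 18:00-19:00.
Kavya in UTC: 11:30-12:30, 13:30-14:00, 16:00-18:00 (subtract 3h to convert from UTC+3).
Bianca in UTC: 09:30-10:30, 11:00-15:00, 15:30-18:00.
Oona in UTC: 08:00-09:00, 11:00-16:00, 16:30-17:00, 18:30-19:00 (add 6h to convert from UTC-6).
Erik in UTC: 10:30-12:30, 14:30-16:30 (add 6h to convert from UTC-6).
Wiremu ∩ Xiulan: 10:30-11:30, 14:00-16:00, 18:00-19:00.
Wiremu ∩ Xiulan ∩ Kavya: ∅.
Wiremu ∩ Xiulan ∩ Kavya ∩ Bianca: ∅.
Wiremu ∩ Xiulan ∩ Kavya ∩ Bianca ∩ Oona: ∅.
Wiremu ∩ Xiulan ∩ Kavya ∩ Bianca ∩ Oona ∩ Erik: ∅.
There is no time when everyone is free.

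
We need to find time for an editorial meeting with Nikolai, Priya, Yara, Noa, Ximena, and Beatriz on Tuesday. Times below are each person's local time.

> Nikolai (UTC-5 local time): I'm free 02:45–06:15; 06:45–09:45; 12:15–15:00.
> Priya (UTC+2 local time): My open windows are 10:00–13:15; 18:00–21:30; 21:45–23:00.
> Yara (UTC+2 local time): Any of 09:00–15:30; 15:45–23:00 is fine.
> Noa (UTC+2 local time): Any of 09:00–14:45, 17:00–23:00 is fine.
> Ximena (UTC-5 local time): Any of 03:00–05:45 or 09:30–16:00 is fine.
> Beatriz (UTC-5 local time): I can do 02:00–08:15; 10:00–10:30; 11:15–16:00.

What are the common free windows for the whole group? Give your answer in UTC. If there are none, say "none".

08:00-10:45, 17:15-19:30, 19:45-20:00

Nikolai in UTC: 07:45-11:15, 11:45-14:45, 17:15-20:00 (add 5h to convert from UTC-5).
Priya in UTC: 08:00-11:15, 16:00-19:30, 19:45-21:00 (subtract 2h to convert from UTC+2).
Yara in UTC: 07:00-13:30, 13:45-21:00 (subtract 2h to convert from UTC+2).
Noa in UTC: 07:00-12:45, 15:00-21:00 (subtract 2h to convert from UTC+2).
Ximena in UTC: 08:00-10:45, 14:30-21:00 (add 5h to convert from UTC-5).
Beatriz in UTC: 07:00-13:15, 15:00-15:30, 16:15-21:00 (add 5h to convert from UTC-5).
Nikolai ∩ Priya: 08:00-11:15, 17:15-19:30, 19:45-20:00.
Nikolai ∩ Priya ∩ Yara: 08:00-11:15, 17:15-19:30, 19:45-20:00.
Nikolai ∩ Priya ∩ Yara ∩ Noa: 08:00-11:15, 17:15-19:30, 19:45-20:00.
Nikolai ∩ Priya ∩ Yara ∩ Noa ∩ Ximena: 08:00-10:45, 17:15-19:30, 19:45-20:00.
Nikolai ∩ Priya ∩ Yara ∩ Noa ∩ Ximena ∩ Beatriz: 08:00-10:45, 17:15-19:30, 19:45-20:00.
So the common availability across everyone is 08:00-10:45, 17:15-19:30, 19:45-20:00.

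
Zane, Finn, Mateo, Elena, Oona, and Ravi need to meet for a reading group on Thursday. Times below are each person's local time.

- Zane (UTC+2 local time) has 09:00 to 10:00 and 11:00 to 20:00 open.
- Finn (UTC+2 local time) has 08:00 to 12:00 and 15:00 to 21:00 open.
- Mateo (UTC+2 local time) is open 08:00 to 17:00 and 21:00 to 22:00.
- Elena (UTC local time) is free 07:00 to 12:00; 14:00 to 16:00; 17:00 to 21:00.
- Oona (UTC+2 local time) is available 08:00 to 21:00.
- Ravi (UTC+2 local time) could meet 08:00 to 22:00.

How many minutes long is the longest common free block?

Zane in UTC: 07:00-08:00, 09:00-18:00 (subtract 2h to convert from UTC+2).
Finn in UTC: 06:00-10:00, 13:00-19:00 (subtract 2h to convert from UTC+2).
Mateo in UTC: 06:00-15:00, 19:00-20:00 (subtract 2h to convert from UTC+2).
Elena in UTC: 07:00-12:00, 14:00-16:00, 17:00-21:00.
Oona in UTC: 06:00-19:00 (subtract 2h to convert from UTC+2).
Ravi in UTC: 06:00-20:00 (subtract 2h to convert from UTC+2).
Zane ∩ Finn: 07:00-08:00, 09:00-10:00, 13:00-18:00.
Zane ∩ Finn ∩ Mateo: 07:00-08:00, 09:00-10:00, 13:00-15:00.
Zane ∩ Finn ∩ Mateo ∩ Elena: 07:00-08:00, 09:00-10:00, 14:00-15:00.
Zane ∩ Finn ∩ Mateo ∩ Elena ∩ Oona: 07:00-08:00, 09:00-10:00, 14:00-15:00.
Zane ∩ Finn ∩ Mateo ∩ Elena ∩ Oona ∩ Ravi: 07:00-08:00, 09:00-10:00, 14:00-15:00.
The longest is 07:00-08:00 at 60 minutes.

60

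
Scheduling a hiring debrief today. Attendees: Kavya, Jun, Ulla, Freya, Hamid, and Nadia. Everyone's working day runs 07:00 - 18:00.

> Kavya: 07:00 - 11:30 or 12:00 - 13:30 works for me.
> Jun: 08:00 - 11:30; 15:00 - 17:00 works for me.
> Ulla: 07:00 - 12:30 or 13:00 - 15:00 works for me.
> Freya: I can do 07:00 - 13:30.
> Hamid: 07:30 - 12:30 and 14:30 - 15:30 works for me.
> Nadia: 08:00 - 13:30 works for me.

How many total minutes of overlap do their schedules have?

Kavya ∩ Jun: 08:00-11:30.
Kavya ∩ Jun ∩ Ulla: 08:00-11:30.
Kavya ∩ Jun ∩ Ulla ∩ Freya: 08:00-11:30.
Kavya ∩ Jun ∩ Ulla ∩ Freya ∩ Hamid: 08:00-11:30.
Kavya ∩ Jun ∩ Ulla ∩ Freya ∩ Hamid ∩ Nadia: 08:00-11:30.
That's a single block of 210 minutes.

210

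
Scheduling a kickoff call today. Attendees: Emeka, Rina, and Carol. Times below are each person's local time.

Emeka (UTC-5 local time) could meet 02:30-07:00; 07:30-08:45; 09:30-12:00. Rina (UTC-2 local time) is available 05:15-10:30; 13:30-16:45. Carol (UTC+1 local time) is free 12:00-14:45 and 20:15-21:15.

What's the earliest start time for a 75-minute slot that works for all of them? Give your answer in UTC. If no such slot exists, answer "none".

Emeka in UTC: 07:30-12:00, 12:30-13:45, 14:30-17:00 (add 5h to convert from UTC-5).
Rina in UTC: 07:15-12:30, 15:30-18:45 (add 2h to convert from UTC-2).
Carol in UTC: 11:00-13:45, 19:15-20:15 (subtract 1h to convert from UTC+1).
Emeka ∩ Rina: 07:30-12:00, 15:30-17:00.
Emeka ∩ Rina ∩ Carol: 11:00-12:00.
Those are the intersection windows.
No common window is at least 75 minutes long.

none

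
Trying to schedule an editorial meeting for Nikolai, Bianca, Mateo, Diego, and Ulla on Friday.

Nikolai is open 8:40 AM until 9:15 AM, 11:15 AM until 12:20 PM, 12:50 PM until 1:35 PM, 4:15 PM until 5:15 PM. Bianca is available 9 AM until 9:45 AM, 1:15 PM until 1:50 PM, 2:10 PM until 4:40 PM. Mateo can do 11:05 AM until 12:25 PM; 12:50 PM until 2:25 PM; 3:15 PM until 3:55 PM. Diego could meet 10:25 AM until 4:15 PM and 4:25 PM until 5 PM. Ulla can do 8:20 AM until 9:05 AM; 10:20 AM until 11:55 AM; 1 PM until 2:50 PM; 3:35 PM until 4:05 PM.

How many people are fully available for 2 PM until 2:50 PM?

2

Diego and Ulla can make the full 14:00-14:50 slot — that's 2.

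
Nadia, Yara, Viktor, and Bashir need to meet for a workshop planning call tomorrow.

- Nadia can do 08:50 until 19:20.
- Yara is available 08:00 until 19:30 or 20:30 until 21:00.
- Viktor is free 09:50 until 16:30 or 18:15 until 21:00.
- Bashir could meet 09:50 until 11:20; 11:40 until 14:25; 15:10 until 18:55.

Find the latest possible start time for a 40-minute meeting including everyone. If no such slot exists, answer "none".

18:15

Nadia ∩ Yara: 08:50-19:20.
Nadia ∩ Yara ∩ Viktor: 09:50-16:30, 18:15-19:20.
Nadia ∩ Yara ∩ Viktor ∩ Bashir: 09:50-11:20, 11:40-14:25, 15:10-16:30, 18:15-18:55.
Those are the intersection windows.
The last common window of at least 40 minutes is 18:15-18:55; a 40-minute meeting can start as late as 18:15 and still end by 18:55.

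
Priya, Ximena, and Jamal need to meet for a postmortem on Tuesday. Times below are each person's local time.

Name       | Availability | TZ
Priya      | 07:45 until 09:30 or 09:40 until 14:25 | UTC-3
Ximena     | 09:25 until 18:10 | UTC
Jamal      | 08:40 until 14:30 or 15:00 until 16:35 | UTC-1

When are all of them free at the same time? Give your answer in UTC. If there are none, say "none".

Priya in UTC: 10:45-12:30, 12:40-17:25 (add 3h to convert from UTC-3).
Ximena in UTC: 09:25-18:10.
Jamal in UTC: 09:40-15:30, 16:00-17:35 (add 1h to convert from UTC-1).
Priya ∩ Ximena: 10:45-12:30, 12:40-17:25.
Priya ∩ Ximena ∩ Jamal: 10:45-12:30, 12:40-15:30, 16:00-17:25.

10:45-12:30, 12:40-15:30, 16:00-17:25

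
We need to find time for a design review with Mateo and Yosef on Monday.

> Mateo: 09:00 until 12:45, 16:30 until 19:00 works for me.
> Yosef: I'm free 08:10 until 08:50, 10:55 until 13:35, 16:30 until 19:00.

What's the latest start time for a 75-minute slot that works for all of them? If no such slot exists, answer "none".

17:45

Mateo ∩ Yosef: 10:55-12:45, 16:30-19:00.
The last common window of at least 75 minutes is 16:30-19:00; a 75-minute meeting can start as late as 17:45 and still end by 19:00.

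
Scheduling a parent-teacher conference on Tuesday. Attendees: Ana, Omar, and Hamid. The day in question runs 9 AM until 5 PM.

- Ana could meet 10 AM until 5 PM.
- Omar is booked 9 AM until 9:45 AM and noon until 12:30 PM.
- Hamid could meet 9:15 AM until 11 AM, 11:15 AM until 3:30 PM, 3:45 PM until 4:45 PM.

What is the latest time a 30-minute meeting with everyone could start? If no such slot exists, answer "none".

Ana free: 10:00-17:00.
Omar free: 09:45-12:00, 12:30-17:00 (invert busy blocks within the working day).
Hamid free: 09:15-11:00, 11:15-15:30, 15:45-16:45.
Ana ∩ Omar: 10:00-12:00, 12:30-17:00.
Ana ∩ Omar ∩ Hamid: 10:00-11:00, 11:15-12:00, 12:30-15:30, 15:45-16:45.
The last common window of at least 30 minutes is 15:45-16:45; a 30-minute meeting can start as late as 16:15 and still end by 16:45.

16:15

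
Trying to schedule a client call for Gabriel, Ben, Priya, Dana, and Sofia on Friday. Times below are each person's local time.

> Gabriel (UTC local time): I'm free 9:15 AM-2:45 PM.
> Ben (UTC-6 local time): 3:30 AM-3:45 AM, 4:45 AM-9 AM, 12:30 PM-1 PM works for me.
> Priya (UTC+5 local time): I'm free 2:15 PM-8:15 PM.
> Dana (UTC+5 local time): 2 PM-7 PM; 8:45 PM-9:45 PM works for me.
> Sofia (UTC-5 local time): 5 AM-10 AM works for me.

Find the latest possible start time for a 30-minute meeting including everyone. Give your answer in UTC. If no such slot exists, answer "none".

13:30

Gabriel in UTC: 09:15-14:45.
Ben in UTC: 09:30-09:45, 10:45-15:00, 18:30-19:00 (add 6h to convert from UTC-6).
Priya in UTC: 09:15-15:15 (subtract 5h to convert from UTC+5).
Dana in UTC: 09:00-14:00, 15:45-16:45 (subtract 5h to convert from UTC+5).
Sofia in UTC: 10:00-15:00 (add 5h to convert from UTC-5).
Gabriel ∩ Ben: 09:30-09:45, 10:45-14:45.
Gabriel ∩ Ben ∩ Priya: 09:30-09:45, 10:45-14:45.
Gabriel ∩ Ben ∩ Priya ∩ Dana: 09:30-09:45, 10:45-14:00.
Gabriel ∩ Ben ∩ Priya ∩ Dana ∩ Sofia: 10:45-14:00.
The last common window of at least 30 minutes is 10:45-14:00; a 30-minute meeting can start as late as 13:30 and still end by 14:00.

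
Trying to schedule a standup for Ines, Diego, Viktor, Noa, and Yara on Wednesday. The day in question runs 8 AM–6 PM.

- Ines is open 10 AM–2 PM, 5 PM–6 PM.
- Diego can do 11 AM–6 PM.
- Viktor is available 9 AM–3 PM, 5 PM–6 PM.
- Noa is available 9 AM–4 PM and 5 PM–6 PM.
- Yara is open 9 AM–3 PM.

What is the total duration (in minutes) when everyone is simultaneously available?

180

Ines ∩ Diego: 11:00-14:00, 17:00-18:00.
Ines ∩ Diego ∩ Viktor: 11:00-14:00, 17:00-18:00.
Ines ∩ Diego ∩ Viktor ∩ Noa: 11:00-14:00, 17:00-18:00.
Ines ∩ Diego ∩ Viktor ∩ Noa ∩ Yara: 11:00-14:00.
So the common availability across everyone is 11:00-14:00.
That's a single block of 180 minutes.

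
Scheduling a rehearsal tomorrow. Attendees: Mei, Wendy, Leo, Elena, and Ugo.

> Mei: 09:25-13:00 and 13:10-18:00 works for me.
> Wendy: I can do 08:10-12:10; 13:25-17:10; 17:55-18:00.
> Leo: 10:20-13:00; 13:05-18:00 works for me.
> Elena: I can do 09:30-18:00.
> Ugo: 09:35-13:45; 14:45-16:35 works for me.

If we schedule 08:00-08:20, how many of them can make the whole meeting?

0

nobody can make the full 08:00-08:20 slot — that's 0.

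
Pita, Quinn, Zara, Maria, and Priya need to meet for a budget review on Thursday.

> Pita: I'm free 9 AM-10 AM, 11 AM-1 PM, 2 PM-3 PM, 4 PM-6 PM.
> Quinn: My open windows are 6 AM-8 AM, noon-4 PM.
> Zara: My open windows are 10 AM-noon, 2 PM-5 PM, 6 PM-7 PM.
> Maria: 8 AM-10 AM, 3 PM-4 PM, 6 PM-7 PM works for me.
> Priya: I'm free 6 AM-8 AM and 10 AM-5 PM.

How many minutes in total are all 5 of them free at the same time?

0

Pita ∩ Quinn: 12:00-13:00, 14:00-15:00.
Pita ∩ Quinn ∩ Zara: 14:00-15:00.
Pita ∩ Quinn ∩ Zara ∩ Maria: ∅.
Pita ∩ Quinn ∩ Zara ∩ Maria ∩ Priya: ∅.
There is no time when everyone is free.
There is no common window, so the total is 0 minutes.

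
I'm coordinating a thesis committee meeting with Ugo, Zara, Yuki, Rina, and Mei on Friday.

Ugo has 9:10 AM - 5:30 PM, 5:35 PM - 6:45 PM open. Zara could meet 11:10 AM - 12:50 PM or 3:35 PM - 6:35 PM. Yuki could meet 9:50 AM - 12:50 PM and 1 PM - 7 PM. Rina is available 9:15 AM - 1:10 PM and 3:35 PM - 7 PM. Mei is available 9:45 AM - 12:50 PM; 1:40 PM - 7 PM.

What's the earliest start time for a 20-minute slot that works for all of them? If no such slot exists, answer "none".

Ugo ∩ Zara: 11:10-12:50, 15:35-17:30, 17:35-18:35.
Ugo ∩ Zara ∩ Yuki: 11:10-12:50, 15:35-17:30, 17:35-18:35.
Ugo ∩ Zara ∩ Yuki ∩ Rina: 11:10-12:50, 15:35-17:30, 17:35-18:35.
Ugo ∩ Zara ∩ Yuki ∩ Rina ∩ Mei: 11:10-12:50, 15:35-17:30, 17:35-18:35.
The first common window of at least 20 minutes is 11:10-12:50, so the earliest start is 11:10.

11:10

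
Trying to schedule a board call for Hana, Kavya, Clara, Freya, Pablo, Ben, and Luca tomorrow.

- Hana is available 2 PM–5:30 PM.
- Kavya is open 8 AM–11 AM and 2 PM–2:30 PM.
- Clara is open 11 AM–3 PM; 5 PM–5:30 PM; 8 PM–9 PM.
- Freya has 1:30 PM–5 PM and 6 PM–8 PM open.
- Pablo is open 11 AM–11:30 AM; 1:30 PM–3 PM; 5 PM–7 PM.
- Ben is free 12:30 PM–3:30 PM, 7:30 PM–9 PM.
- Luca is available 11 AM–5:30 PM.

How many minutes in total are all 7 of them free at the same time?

30

Hana ∩ Kavya: 14:00-14:30.
Hana ∩ Kavya ∩ Clara: 14:00-14:30.
Hana ∩ Kavya ∩ Clara ∩ Freya: 14:00-14:30.
Hana ∩ Kavya ∩ Clara ∩ Freya ∩ Pablo: 14:00-14:30.
Hana ∩ Kavya ∩ Clara ∩ Freya ∩ Pablo ∩ Ben: 14:00-14:30.
Hana ∩ Kavya ∩ Clara ∩ Freya ∩ Pablo ∩ Ben ∩ Luca: 14:00-14:30.
That's a single block of 30 minutes.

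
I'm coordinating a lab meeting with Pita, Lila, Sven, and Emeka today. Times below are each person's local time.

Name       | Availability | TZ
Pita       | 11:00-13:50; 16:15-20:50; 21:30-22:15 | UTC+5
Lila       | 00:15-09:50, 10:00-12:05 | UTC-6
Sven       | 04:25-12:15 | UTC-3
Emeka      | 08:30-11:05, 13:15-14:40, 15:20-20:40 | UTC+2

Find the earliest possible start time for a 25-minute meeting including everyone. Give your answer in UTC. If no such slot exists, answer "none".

Pita in UTC: 06:00-08:50, 11:15-15:50, 16:30-17:15 (subtract 5h to convert from UTC+5).
Lila in UTC: 06:15-15:50, 16:00-18:05 (add 6h to convert from UTC-6).
Sven in UTC: 07:25-15:15 (add 3h to convert from UTC-3).
Emeka in UTC: 06:30-09:05, 11:15-12:40, 13:20-18:40 (subtract 2h to convert from UTC+2).
Pita ∩ Lila: 06:15-08:50, 11:15-15:50, 16:30-17:15.
Pita ∩ Lila ∩ Sven: 07:25-08:50, 11:15-15:15.
Pita ∩ Lila ∩ Sven ∩ Emeka: 07:25-08:50, 11:15-12:40, 13:20-15:15.
The first common window of at least 25 minutes is 07:25-08:50, so the earliest start is 07:25.

07:25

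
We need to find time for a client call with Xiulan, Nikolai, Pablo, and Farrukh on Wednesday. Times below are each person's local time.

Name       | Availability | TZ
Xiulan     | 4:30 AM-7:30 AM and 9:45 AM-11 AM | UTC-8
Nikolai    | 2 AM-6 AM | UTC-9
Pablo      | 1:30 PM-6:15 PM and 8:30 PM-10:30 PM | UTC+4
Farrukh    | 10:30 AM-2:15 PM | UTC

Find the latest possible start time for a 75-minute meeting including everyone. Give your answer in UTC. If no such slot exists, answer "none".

13:00

Xiulan in UTC: 12:30-15:30, 17:45-19:00 (add 8h to convert from UTC-8).
Nikolai in UTC: 11:00-15:00 (add 9h to convert from UTC-9).
Pablo in UTC: 09:30-14:15, 16:30-18:30 (subtract 4h to convert from UTC+4).
Farrukh in UTC: 10:30-14:15.
Xiulan ∩ Nikolai: 12:30-15:00.
Xiulan ∩ Nikolai ∩ Pablo: 12:30-14:15.
Xiulan ∩ Nikolai ∩ Pablo ∩ Farrukh: 12:30-14:15.
So the common availability across everyone is 12:30-14:15.
The last common window of at least 75 minutes is 12:30-14:15; a 75-minute meeting can start as late as 13:00 and still end by 14:15.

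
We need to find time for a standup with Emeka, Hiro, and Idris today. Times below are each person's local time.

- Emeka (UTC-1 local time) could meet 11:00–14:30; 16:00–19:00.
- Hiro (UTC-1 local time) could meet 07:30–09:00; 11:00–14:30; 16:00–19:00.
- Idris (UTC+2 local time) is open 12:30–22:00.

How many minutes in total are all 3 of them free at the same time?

Emeka in UTC: 12:00-15:30, 17:00-20:00 (add 1h to convert from UTC-1).
Hiro in UTC: 08:30-10:00, 12:00-15:30, 17:00-20:00 (add 1h to convert from UTC-1).
Idris in UTC: 10:30-20:00 (subtract 2h to convert from UTC+2).
Emeka ∩ Hiro: 12:00-15:30, 17:00-20:00.
Emeka ∩ Hiro ∩ Idris: 12:00-15:30, 17:00-20:00.
Summing the common windows: 210 + 180 = 390 minutes.

390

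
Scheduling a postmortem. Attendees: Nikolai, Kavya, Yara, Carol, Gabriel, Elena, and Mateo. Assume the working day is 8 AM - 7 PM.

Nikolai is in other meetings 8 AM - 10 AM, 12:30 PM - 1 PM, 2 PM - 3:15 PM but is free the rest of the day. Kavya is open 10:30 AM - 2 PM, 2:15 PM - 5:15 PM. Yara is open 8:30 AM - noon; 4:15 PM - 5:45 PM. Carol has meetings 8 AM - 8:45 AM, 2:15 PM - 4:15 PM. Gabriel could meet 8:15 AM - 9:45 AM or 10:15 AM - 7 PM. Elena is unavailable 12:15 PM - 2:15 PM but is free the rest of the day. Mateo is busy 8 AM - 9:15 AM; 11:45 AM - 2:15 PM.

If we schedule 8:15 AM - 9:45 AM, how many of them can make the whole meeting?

Nikolai free: 10:00-12:30, 13:00-14:00, 15:15-19:00 (invert busy blocks within the working day).
Kavya free: 10:30-14:00, 14:15-17:15.
Yara free: 08:30-12:00, 16:15-17:45.
Carol free: 08:45-14:15, 16:15-19:00 (invert busy blocks within the working day).
Gabriel free: 08:15-09:45, 10:15-19:00.
Elena free: 08:00-12:15, 14:15-19:00 (invert busy blocks within the working day).
Mateo free: 09:15-11:45, 14:15-19:00 (invert busy blocks within the working day).
Gabriel and Elena can make the full 08:15-09:45 slot — that's 2.

2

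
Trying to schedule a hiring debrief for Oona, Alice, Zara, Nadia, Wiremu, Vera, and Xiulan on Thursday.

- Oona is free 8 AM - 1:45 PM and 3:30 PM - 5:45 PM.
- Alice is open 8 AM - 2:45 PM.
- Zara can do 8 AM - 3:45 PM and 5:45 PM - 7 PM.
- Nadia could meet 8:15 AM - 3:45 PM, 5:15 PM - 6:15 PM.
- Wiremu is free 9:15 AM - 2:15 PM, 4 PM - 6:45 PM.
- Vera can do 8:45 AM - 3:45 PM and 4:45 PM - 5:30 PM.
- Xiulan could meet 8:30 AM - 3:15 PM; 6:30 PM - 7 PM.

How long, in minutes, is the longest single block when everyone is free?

Oona ∩ Alice: 08:00-13:45.
Oona ∩ Alice ∩ Zara: 08:00-13:45.
Oona ∩ Alice ∩ Zara ∩ Nadia: 08:15-13:45.
Oona ∩ Alice ∩ Zara ∩ Nadia ∩ Wiremu: 09:15-13:45.
Oona ∩ Alice ∩ Zara ∩ Nadia ∩ Wiremu ∩ Vera: 09:15-13:45.
Oona ∩ Alice ∩ Zara ∩ Nadia ∩ Wiremu ∩ Vera ∩ Xiulan: 09:15-13:45.
Those are the intersection windows.
The longest is 09:15-13:45 at 270 minutes.

270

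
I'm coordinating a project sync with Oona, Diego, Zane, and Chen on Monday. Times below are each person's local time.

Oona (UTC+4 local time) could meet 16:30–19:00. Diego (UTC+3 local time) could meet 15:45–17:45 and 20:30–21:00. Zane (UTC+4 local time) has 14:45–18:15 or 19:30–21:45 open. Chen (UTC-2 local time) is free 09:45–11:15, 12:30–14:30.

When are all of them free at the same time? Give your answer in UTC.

Oona in UTC: 12:30-15:00 (subtract 4h to convert from UTC+4).
Diego in UTC: 12:45-14:45, 17:30-18:00 (subtract 3h to convert from UTC+3).
Zane in UTC: 10:45-14:15, 15:30-17:45 (subtract 4h to convert from UTC+4).
Chen in UTC: 11:45-13:15, 14:30-16:30 (add 2h to convert from UTC-2).
Oona ∩ Diego: 12:45-14:45.
Oona ∩ Diego ∩ Zane: 12:45-14:15.
Oona ∩ Diego ∩ Zane ∩ Chen: 12:45-13:15.

12:45-13:15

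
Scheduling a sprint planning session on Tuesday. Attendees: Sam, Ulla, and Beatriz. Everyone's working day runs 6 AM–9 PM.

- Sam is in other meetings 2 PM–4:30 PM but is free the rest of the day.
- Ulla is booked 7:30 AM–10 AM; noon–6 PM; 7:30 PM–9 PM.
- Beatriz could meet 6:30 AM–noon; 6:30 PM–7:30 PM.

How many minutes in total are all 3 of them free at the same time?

240

Sam free: 06:00-14:00, 16:30-21:00 (invert busy blocks within the working day).
Ulla free: 06:00-07:30, 10:00-12:00, 18:00-19:30 (invert busy blocks within the working day).
Beatriz free: 06:30-12:00, 18:30-19:30.
Sam ∩ Ulla: 06:00-07:30, 10:00-12:00, 18:00-19:30.
Sam ∩ Ulla ∩ Beatriz: 06:30-07:30, 10:00-12:00, 18:30-19:30.
Summing the common windows: 60 + 120 + 60 = 240 minutes.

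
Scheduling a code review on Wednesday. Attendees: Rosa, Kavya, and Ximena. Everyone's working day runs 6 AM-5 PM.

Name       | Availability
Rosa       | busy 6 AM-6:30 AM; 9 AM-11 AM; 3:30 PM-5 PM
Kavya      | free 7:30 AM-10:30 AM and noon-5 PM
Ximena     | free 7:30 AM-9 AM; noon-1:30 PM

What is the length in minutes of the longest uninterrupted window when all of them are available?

Rosa free: 06:30-09:00, 11:00-15:30 (invert busy blocks within the working day).
Kavya free: 07:30-10:30, 12:00-17:00.
Ximena free: 07:30-09:00, 12:00-13:30.
Rosa ∩ Kavya: 07:30-09:00, 12:00-15:30.
Rosa ∩ Kavya ∩ Ximena: 07:30-09:00, 12:00-13:30.
The longest is 07:30-09:00 at 90 minutes.

90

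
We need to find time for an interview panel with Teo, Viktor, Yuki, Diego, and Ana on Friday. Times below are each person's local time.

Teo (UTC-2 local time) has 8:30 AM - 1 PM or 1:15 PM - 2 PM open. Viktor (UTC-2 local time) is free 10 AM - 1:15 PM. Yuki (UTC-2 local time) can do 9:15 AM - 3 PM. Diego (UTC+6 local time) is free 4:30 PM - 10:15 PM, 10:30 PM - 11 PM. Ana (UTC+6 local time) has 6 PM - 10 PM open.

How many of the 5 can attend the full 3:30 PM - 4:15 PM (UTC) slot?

Teo in UTC: 10:30-15:00, 15:15-16:00 (add 2h to convert from UTC-2).
Viktor in UTC: 12:00-15:15 (add 2h to convert from UTC-2).
Yuki in UTC: 11:15-17:00 (add 2h to convert from UTC-2).
Diego in UTC: 10:30-16:15, 16:30-17:00 (subtract 6h to convert from UTC+6).
Ana in UTC: 12:00-16:00 (subtract 6h to convert from UTC+6).
Yuki and Diego can make the full 15:30-16:15 slot — that's 2.

2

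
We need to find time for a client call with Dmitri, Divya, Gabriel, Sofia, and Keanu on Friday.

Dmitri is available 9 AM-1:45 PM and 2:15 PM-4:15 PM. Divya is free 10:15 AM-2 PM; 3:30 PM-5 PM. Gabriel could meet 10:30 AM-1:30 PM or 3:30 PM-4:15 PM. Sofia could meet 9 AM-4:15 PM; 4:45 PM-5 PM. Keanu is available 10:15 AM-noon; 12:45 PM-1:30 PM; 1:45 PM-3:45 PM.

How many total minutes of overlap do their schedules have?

150

Dmitri ∩ Divya: 10:15-13:45, 15:30-16:15.
Dmitri ∩ Divya ∩ Gabriel: 10:30-13:30, 15:30-16:15.
Dmitri ∩ Divya ∩ Gabriel ∩ Sofia: 10:30-13:30, 15:30-16:15.
Dmitri ∩ Divya ∩ Gabriel ∩ Sofia ∩ Keanu: 10:30-12:00, 12:45-13:30, 15:30-15:45.
Summing the common windows: 90 + 45 + 15 = 150 minutes.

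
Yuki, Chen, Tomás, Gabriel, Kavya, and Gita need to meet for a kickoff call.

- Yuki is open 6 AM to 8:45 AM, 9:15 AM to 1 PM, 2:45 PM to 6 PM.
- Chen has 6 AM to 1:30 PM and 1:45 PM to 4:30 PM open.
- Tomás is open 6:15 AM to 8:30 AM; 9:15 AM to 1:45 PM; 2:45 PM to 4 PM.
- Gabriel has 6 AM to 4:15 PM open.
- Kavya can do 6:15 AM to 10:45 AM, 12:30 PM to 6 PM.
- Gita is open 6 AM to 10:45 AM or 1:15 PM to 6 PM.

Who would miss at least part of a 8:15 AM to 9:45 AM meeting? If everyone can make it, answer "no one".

Tomás, Yuki

Yuki: not fully free for 08:15-09:45. Chen: free for 08:15-09:45. Tomás: not fully free for 08:15-09:45. Gabriel: free for 08:15-09:45. Kavya: free for 08:15-09:45. Gita: free for 08:15-09:45.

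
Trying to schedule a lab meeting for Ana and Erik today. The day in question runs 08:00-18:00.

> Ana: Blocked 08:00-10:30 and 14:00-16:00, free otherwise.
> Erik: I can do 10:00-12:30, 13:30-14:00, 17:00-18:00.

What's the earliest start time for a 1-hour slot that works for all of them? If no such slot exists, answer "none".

Ana free: 10:30-14:00, 16:00-18:00 (invert busy blocks within the working day).
Erik free: 10:00-12:30, 13:30-14:00, 17:00-18:00.
Ana ∩ Erik: 10:30-12:30, 13:30-14:00, 17:00-18:00.
Those are the intersection windows.
The first common window of at least 60 minutes is 10:30-12:30, so the earliest start is 10:30.

10:30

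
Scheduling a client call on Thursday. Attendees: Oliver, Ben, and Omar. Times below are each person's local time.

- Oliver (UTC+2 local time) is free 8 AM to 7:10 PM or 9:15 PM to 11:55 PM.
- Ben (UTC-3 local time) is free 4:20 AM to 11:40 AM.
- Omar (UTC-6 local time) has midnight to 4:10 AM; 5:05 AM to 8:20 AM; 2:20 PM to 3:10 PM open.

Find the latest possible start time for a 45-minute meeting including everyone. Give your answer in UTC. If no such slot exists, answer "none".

Oliver in UTC: 06:00-17:10, 19:15-21:55 (subtract 2h to convert from UTC+2).
Ben in UTC: 07:20-14:40 (add 3h to convert from UTC-3).
Omar in UTC: 06:00-10:10, 11:05-14:20, 20:20-21:10 (add 6h to convert from UTC-6).
Oliver ∩ Ben: 07:20-14:40.
Oliver ∩ Ben ∩ Omar: 07:20-10:10, 11:05-14:20.
The last common window of at least 45 minutes is 11:05-14:20; a 45-minute meeting can start as late as 13:35 and still end by 14:20.

13:35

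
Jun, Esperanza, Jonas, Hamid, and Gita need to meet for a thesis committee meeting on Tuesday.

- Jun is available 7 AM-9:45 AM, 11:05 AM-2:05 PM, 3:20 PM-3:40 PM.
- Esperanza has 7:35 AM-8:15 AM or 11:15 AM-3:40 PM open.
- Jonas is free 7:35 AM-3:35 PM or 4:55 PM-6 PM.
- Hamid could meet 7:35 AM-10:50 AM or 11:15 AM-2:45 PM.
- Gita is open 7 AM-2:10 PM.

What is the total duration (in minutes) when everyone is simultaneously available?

Jun ∩ Esperanza: 07:35-08:15, 11:15-14:05, 15:20-15:40.
Jun ∩ Esperanza ∩ Jonas: 07:35-08:15, 11:15-14:05, 15:20-15:35.
Jun ∩ Esperanza ∩ Jonas ∩ Hamid: 07:35-08:15, 11:15-14:05.
Jun ∩ Esperanza ∩ Jonas ∩ Hamid ∩ Gita: 07:35-08:15, 11:15-14:05.
Summing the common windows: 40 + 170 = 210 minutes.

210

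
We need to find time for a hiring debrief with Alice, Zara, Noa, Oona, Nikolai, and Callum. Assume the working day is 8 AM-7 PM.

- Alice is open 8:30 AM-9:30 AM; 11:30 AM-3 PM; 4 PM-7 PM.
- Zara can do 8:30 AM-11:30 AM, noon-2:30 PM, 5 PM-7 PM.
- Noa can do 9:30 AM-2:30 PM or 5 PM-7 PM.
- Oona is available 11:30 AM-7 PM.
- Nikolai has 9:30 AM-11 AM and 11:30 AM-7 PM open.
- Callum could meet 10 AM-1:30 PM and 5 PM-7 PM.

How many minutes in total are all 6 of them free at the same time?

Alice ∩ Zara: 08:30-09:30, 12:00-14:30, 17:00-19:00.
Alice ∩ Zara ∩ Noa: 12:00-14:30, 17:00-19:00.
Alice ∩ Zara ∩ Noa ∩ Oona: 12:00-14:30, 17:00-19:00.
Alice ∩ Zara ∩ Noa ∩ Oona ∩ Nikolai: 12:00-14:30, 17:00-19:00.
Alice ∩ Zara ∩ Noa ∩ Oona ∩ Nikolai ∩ Callum: 12:00-13:30, 17:00-19:00.
Summing the common windows: 90 + 120 = 210 minutes.

210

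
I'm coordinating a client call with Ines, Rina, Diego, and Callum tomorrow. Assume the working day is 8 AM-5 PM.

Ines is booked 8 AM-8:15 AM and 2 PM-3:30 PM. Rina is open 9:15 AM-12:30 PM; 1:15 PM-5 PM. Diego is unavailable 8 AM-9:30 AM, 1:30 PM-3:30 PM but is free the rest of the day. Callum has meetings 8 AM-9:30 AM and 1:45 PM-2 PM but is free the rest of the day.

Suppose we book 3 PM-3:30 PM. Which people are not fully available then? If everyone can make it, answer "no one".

Ines free: 08:15-14:00, 15:30-17:00 (invert busy blocks within the working day).
Rina free: 09:15-12:30, 13:15-17:00.
Diego free: 09:30-13:30, 15:30-17:00 (invert busy blocks within the working day).
Callum free: 09:30-13:45, 14:00-17:00 (invert busy blocks within the working day).
Ines: not fully free for 15:00-15:30. Rina: free for 15:00-15:30. Diego: not fully free for 15:00-15:30. Callum: free for 15:00-15:30.

Diego, Ines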